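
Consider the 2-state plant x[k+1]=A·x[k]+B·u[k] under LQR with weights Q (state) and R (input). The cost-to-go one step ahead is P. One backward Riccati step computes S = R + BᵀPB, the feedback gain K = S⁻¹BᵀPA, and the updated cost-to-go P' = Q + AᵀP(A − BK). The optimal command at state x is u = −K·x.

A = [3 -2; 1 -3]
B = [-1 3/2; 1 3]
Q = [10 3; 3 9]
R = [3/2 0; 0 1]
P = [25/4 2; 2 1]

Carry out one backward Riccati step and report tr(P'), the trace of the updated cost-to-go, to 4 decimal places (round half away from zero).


BᵀP = [-4.2500 -1.0000; 15.3750 6.0000]
S = R + BᵀPB = [3/2 0; 0 1] + [3.2500 -9.3750; -9.3750 41.0625] = [4.7500 -9.3750; -9.3750 42.0625]
BᵀPA = [-13.7500 11.5000; 52.1250 -48.7500]
K = S⁻¹·BᵀPA = [-0.8015 0.2385; 1.0606 -1.1058]
A−BK = [0.6077 -0.1028; -1.3803 0.0790]
AᵀP(A−BK) = [2.9464 -1.5792; -1.5792 1.3479]
P' = Q + AᵀP(A−BK) = [12.9464 1.4208; 1.4208 10.3479]
tr(P') = 23.2943

23.2943


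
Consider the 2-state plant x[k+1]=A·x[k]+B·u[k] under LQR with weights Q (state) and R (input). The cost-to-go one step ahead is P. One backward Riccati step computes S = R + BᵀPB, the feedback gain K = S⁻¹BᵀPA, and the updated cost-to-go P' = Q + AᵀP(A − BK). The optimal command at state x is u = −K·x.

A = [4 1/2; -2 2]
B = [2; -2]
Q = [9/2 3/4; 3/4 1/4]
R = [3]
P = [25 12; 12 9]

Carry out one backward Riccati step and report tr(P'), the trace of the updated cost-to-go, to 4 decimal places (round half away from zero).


103.6279

BᵀP = [26.0000 6.0000]
S = R + BᵀPB = [3] + [40.0000] = [43.0000]
BᵀPA = [92.0000 25.0000]
K = S⁻¹·BᵀPA = [2.1395 0.5814]
A−BK = [-0.2791 -0.6628; 2.2791 3.1628]
AᵀP(A−BK) = [47.1628 44.5116; 44.5116 51.7151]
P' = Q + AᵀP(A−BK) = [51.6628 45.2616; 45.2616 51.9651]
tr(P') = 103.6279


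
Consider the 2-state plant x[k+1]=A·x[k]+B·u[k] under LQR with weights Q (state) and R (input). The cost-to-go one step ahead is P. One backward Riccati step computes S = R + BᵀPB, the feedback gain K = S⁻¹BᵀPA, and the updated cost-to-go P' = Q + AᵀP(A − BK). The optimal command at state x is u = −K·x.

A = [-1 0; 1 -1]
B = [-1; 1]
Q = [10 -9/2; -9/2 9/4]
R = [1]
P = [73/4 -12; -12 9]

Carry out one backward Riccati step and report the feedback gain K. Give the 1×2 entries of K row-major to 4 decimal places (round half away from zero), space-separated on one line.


BᵀP = [-30.2500 21.0000]
S = R + BᵀPB = [1] + [51.2500] = [52.2500]
BᵀPA = [51.2500 -21.0000]
K = S⁻¹·BᵀPA = [0.9809 -0.4019]
A−BK = [-0.0191 -0.4019; 0.0191 -0.5981]
AᵀP(A−BK) = [0.9809 -0.4019; -0.4019 0.5598]
P' = Q + AᵀP(A−BK) = [10.9809 -4.9019; -4.9019 2.8098]
tr(P') = 13.7907

0.9809 -0.4019


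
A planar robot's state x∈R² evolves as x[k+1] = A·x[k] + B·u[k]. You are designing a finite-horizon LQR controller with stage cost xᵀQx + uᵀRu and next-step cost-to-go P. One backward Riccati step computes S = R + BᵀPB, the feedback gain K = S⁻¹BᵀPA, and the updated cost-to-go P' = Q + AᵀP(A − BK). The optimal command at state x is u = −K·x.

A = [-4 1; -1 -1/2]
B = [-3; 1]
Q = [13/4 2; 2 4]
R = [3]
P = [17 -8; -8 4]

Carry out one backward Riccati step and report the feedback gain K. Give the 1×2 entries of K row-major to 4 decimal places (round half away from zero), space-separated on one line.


1.0000 -0.3510

BᵀP = [-59.0000 28.0000]
S = R + BᵀPB = [3] + [205.0000] = [208.0000]
BᵀPA = [208.0000 -73.0000]
K = S⁻¹·BᵀPA = [1.0000 -0.3510]
A−BK = [-1.0000 -0.0529; -2.0000 -0.1490]
AᵀP(A−BK) = [4.0000 -1.0000; -1.0000 0.3798]
P' = Q + AᵀP(A−BK) = [7.2500 1.0000; 1.0000 4.3798]
tr(P') = 11.6298


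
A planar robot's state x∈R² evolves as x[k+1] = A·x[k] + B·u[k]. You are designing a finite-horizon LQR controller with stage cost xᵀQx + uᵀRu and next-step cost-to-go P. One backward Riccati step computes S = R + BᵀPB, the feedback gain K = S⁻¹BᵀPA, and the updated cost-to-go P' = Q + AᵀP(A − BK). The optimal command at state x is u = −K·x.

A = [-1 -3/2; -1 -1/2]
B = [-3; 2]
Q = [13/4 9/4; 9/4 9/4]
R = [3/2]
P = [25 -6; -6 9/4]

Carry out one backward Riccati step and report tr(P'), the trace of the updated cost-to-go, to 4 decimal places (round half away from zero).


BᵀP = [-87.0000 22.5000]
S = R + BᵀPB = [3/2] + [306.0000] = [307.5000]
BᵀPA = [64.5000 119.2500]
K = S⁻¹·BᵀPA = [0.2098 0.3878]
A−BK = [-0.3707 -0.3366; -1.4195 -1.2756]
AᵀP(A−BK) = [1.7207 1.6116; 1.6116 1.5668]
P' = Q + AᵀP(A−BK) = [4.9707 3.8616; 3.8616 3.8168]
tr(P') = 8.7875

8.7875


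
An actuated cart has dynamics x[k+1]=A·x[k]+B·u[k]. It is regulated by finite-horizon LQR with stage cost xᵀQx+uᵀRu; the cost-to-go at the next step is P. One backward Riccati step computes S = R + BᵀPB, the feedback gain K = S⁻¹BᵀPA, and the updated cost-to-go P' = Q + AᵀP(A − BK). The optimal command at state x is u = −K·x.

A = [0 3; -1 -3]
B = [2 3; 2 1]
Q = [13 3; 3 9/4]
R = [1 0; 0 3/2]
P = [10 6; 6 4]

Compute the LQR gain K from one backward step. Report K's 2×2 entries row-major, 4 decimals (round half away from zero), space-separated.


BᵀP = [32.0000 20.0000; 36.0000 22.0000]
S = R + BᵀPB = [1 0; 0 3/2] + [104.0000 116.0000; 116.0000 130.0000] = [105.0000 116.0000; 116.0000 131.5000]
BᵀPA = [-20.0000 36.0000; -22.0000 42.0000]
K = S⁻¹·BᵀPA = [-0.2219 -0.3926; 0.0284 0.6657]
A−BK = [0.3585 1.7881; -0.5846 -2.8805]
AᵀP(A−BK) = [0.1878 0.7937; 0.7937 4.1735]
P' = Q + AᵀP(A−BK) = [13.1878 3.7937; 3.7937 6.4235]
tr(P') = 19.6113

-0.2219 -0.3926 0.0284 0.6657


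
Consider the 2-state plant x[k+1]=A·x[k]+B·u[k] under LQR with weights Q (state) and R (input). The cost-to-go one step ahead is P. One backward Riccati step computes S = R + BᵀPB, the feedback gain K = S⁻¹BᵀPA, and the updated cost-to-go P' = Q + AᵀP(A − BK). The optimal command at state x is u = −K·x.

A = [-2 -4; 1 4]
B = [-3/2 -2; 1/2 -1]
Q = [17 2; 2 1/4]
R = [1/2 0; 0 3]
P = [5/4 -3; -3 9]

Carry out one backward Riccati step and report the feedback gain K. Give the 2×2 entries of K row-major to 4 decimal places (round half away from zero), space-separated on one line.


1.5414 4.7735 -0.1064 -0.6519

BᵀP = [-3.3750 9.0000; 0.5000 -3.0000]
S = R + BᵀPB = [1/2 0; 0 3] + [9.5625 -2.2500; -2.2500 2.0000] = [10.0625 -2.2500; -2.2500 5.0000]
BᵀPA = [15.7500 49.5000; -4.0000 -14.0000]
K = S⁻¹·BᵀPA = [1.5414 4.7735; -0.1064 -0.6519]
A−BK = [0.0994 1.8564; 0.1229 0.9613]
AᵀP(A−BK) = [1.2970 4.2099; 4.2099 14.5856]
P' = Q + AᵀP(A−BK) = [18.2970 6.2099; 6.2099 14.8356]
tr(P') = 33.1326


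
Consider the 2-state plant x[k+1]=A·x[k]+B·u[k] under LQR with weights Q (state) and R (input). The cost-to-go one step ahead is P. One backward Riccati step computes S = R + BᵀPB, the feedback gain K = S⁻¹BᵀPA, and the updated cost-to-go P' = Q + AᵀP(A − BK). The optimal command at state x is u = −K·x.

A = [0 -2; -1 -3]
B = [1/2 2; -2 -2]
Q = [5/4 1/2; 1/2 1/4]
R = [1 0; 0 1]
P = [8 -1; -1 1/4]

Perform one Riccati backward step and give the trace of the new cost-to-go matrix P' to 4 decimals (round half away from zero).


BᵀP = [6.0000 -1.0000; 18.0000 -2.5000]
S = R + BᵀPB = [1 0; 0 1] + [5.0000 14.0000; 14.0000 41.0000] = [6.0000 14.0000; 14.0000 42.0000]
BᵀPA = [1.0000 -9.0000; 2.5000 -28.5000]
K = S⁻¹·BᵀPA = [0.1250 0.3750; 0.0179 -0.8036]
A−BK = [-0.0982 -0.5804; -0.7143 -3.8571]
AᵀP(A−BK) = [0.0804 0.3839; 0.3839 2.7232]
P' = Q + AᵀP(A−BK) = [1.3304 0.8839; 0.8839 2.9732]
tr(P') = 4.3036

4.3036


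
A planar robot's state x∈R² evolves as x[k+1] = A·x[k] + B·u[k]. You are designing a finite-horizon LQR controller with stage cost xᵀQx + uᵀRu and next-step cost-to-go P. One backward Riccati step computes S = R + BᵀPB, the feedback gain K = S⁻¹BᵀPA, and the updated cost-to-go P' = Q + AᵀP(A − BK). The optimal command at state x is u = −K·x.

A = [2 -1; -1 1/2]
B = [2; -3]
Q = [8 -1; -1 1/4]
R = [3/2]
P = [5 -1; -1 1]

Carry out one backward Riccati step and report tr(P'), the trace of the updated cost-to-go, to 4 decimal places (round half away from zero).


BᵀP = [13.0000 -5.0000]
S = R + BᵀPB = [3/2] + [41.0000] = [42.5000]
BᵀPA = [31.0000 -15.5000]
K = S⁻¹·BᵀPA = [0.7294 -0.3647]
A−BK = [0.5412 -0.2706; 1.1882 -0.5941]
AᵀP(A−BK) = [2.3882 -1.1941; -1.1941 0.5971]
P' = Q + AᵀP(A−BK) = [10.3882 -2.1941; -2.1941 0.8471]
tr(P') = 11.2353

11.2353


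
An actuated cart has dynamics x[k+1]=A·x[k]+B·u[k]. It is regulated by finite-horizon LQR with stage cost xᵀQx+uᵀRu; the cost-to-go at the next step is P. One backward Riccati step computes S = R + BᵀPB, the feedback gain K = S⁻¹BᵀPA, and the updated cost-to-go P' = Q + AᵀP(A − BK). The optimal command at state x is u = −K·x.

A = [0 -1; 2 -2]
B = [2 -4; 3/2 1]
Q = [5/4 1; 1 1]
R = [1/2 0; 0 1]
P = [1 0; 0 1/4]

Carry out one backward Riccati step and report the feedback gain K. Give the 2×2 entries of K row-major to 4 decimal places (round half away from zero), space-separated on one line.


BᵀP = [2.0000 0.3750; -4.0000 0.2500]
S = R + BᵀPB = [1/2 0; 0 1] + [4.5625 -7.6250; -7.6250 16.2500] = [5.0625 -7.6250; -7.6250 17.2500]
BᵀPA = [0.7500 -2.7500; 0.5000 3.5000]
K = S⁻¹·BᵀPA = [0.5739 -0.7109; 0.2827 -0.1113]
A−BK = [-0.0171 -0.0236; 0.8565 -0.8223]
AᵀP(A−BK) = [0.4283 -0.4111; -0.4111 0.4347]
P' = Q + AᵀP(A−BK) = [1.6783 0.5889; 0.5889 1.4347]
tr(P') = 3.1130

0.5739 -0.7109 0.2827 -0.1113


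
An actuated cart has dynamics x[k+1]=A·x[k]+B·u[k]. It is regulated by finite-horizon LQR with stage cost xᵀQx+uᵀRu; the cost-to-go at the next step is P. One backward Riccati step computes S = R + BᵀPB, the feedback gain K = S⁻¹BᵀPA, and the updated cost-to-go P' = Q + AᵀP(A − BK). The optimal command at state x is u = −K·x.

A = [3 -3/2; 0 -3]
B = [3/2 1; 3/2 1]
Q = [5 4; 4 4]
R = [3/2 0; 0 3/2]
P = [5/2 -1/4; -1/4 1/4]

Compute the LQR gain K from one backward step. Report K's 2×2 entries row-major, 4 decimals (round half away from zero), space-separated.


1.1489 -0.5745 0.7660 -0.3830

BᵀP = [3.3750 0.0000; 2.2500 0.0000]
S = R + BᵀPB = [3/2 0; 0 3/2] + [5.0625 3.3750; 3.3750 2.2500] = [6.5625 3.3750; 3.3750 3.7500]
BᵀPA = [10.1250 -5.0625; 6.7500 -3.3750]
K = S⁻¹·BᵀPA = [1.1489 -0.5745; 0.7660 -0.3830]
A−BK = [0.5106 -0.2553; -2.4894 -1.7553]
AᵀP(A−BK) = [5.6968 -0.5984; -0.5984 1.4242]
P' = Q + AᵀP(A−BK) = [10.6968 3.4016; 3.4016 5.4242]
tr(P') = 16.1210


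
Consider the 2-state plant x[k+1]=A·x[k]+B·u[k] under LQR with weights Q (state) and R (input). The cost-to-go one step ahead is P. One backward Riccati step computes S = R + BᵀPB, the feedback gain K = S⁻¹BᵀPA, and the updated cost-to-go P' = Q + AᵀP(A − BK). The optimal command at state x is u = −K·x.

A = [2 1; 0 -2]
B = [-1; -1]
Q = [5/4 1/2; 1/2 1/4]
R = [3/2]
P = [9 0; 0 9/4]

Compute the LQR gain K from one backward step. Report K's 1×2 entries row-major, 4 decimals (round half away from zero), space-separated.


-1.4118 -0.3529

BᵀP = [-9.0000 -2.2500]
S = R + BᵀPB = [3/2] + [11.2500] = [12.7500]
BᵀPA = [-18.0000 -4.5000]
K = S⁻¹·BᵀPA = [-1.4118 -0.3529]
A−BK = [0.5882 0.6471; -1.4118 -2.3529]
AᵀP(A−BK) = [10.5882 11.6471; 11.6471 16.4118]
P' = Q + AᵀP(A−BK) = [11.8382 12.1471; 12.1471 16.6618]
tr(P') = 28.5000


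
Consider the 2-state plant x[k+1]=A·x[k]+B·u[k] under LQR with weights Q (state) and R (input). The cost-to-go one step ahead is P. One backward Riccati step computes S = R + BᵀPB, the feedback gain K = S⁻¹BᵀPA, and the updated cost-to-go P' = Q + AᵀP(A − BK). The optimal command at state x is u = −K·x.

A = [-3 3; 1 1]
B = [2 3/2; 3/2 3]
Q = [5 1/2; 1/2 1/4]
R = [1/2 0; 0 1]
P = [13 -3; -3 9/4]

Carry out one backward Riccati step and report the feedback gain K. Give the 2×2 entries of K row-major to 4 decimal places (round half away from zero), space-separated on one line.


-2.5761 1.8815 1.4273 -0.5154

BᵀP = [21.5000 -2.6250; 10.5000 2.2500]
S = R + BᵀPB = [1/2 0; 0 1] + [39.0625 24.3750; 24.3750 22.5000] = [39.5625 24.3750; 24.3750 23.5000]
BᵀPA = [-67.1250 61.8750; -29.2500 33.7500]
K = S⁻¹·BᵀPA = [-2.5761 1.8815; 1.4273 -0.5154]
A−BK = [0.0112 0.0101; 0.5822 -0.2760]
AᵀP(A−BK) = [6.0805 -3.5276; -3.5276 2.2252]
P' = Q + AᵀP(A−BK) = [11.0805 -3.0276; -3.0276 2.4752]
tr(P') = 13.5556


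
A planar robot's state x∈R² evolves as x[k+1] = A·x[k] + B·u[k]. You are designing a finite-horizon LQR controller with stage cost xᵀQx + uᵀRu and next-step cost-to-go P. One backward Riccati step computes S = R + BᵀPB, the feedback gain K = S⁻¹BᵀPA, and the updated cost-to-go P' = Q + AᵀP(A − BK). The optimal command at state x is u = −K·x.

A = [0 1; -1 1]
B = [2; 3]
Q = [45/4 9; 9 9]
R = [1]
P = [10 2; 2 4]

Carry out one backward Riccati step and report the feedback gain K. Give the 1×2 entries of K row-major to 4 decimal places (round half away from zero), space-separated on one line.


BᵀP = [26.0000 16.0000]
S = R + BᵀPB = [1] + [100.0000] = [101.0000]
BᵀPA = [-16.0000 42.0000]
K = S⁻¹·BᵀPA = [-0.1584 0.4158]
A−BK = [0.3168 0.1683; -0.5248 -0.2475]
AᵀP(A−BK) = [1.4653 0.6535; 0.6535 0.5347]
P' = Q + AᵀP(A−BK) = [12.7153 9.6535; 9.6535 9.5347]
tr(P') = 22.2500

-0.1584 0.4158


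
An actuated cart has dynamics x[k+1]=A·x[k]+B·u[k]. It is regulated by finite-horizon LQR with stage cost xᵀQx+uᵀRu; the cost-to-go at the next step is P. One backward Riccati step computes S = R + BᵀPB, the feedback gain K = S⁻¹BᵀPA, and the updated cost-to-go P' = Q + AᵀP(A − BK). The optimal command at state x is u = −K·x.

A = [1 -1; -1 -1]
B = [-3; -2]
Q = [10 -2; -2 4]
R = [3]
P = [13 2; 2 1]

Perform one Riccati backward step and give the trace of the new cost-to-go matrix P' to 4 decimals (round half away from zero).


BᵀP = [-43.0000 -8.0000]
S = R + BᵀPB = [3] + [145.0000] = [148.0000]
BᵀPA = [-35.0000 51.0000]
K = S⁻¹·BᵀPA = [-0.2365 0.3446]
A−BK = [0.2905 0.0338; -1.4730 -0.3108]
AᵀP(A−BK) = [1.7230 0.0608; 0.0608 0.4257]
P' = Q + AᵀP(A−BK) = [11.7230 -1.9392; -1.9392 4.4257]
tr(P') = 16.1486

16.1486


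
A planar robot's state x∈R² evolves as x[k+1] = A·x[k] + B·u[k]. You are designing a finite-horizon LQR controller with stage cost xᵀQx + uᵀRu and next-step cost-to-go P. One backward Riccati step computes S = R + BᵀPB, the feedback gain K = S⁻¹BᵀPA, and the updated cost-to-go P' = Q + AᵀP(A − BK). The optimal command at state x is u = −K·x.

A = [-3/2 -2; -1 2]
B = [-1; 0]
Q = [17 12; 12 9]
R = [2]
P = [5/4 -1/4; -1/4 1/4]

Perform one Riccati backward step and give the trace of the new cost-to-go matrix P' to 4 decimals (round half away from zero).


32.7308

BᵀP = [-1.2500 0.2500]
S = R + BᵀPB = [2] + [1.2500] = [3.2500]
BᵀPA = [1.6250 3.0000]
K = S⁻¹·BᵀPA = [0.5000 0.9231]
A−BK = [-1.0000 -1.0769; -1.0000 2.0000]
AᵀP(A−BK) = [1.5000 2.0000; 2.0000 5.2308]
P' = Q + AᵀP(A−BK) = [18.5000 14.0000; 14.0000 14.2308]
tr(P') = 32.7308


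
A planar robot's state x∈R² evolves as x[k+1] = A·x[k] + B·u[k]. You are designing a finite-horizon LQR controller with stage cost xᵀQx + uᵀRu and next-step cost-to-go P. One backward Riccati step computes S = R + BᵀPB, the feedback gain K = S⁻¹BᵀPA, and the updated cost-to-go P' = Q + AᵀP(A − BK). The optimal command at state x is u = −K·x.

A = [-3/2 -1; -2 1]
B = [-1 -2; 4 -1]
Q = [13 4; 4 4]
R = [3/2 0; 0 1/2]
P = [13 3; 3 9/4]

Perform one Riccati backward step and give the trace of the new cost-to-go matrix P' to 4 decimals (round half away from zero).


BᵀP = [-1.0000 6.0000; -29.0000 -8.2500]
S = R + BᵀPB = [3/2 0; 0 1/2] + [25.0000 -4.0000; -4.0000 66.2500] = [26.5000 -4.0000; -4.0000 66.7500]
BᵀPA = [-10.5000 7.0000; 60.0000 20.7500]
K = S⁻¹·BᵀPA = [-0.2629 0.3139; 0.8831 0.3297]
A−BK = [0.0033 -0.0267; -0.0652 0.0740]
AᵀP(A−BK) = [0.5021 0.0157; 0.0157 0.2119]
P' = Q + AᵀP(A−BK) = [13.5021 4.0157; 4.0157 4.2119]
tr(P') = 17.7140

17.7140


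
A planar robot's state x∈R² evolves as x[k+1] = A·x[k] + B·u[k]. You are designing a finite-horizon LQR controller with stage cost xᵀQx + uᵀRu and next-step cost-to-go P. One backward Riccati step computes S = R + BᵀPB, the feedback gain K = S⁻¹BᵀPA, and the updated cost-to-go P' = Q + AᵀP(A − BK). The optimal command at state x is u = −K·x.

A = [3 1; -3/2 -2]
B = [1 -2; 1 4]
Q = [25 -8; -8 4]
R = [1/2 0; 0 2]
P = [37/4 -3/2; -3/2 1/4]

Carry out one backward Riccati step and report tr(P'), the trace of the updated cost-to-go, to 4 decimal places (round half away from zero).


31.4564

BᵀP = [7.7500 -1.2500; -24.5000 4.0000]
S = R + BᵀPB = [1/2 0; 0 2] + [6.5000 -20.5000; -20.5000 65.0000] = [7.0000 -20.5000; -20.5000 67.0000]
BᵀPA = [25.1250 10.2500; -79.5000 -32.5000]
K = S⁻¹·BᵀPA = [1.1000 0.4205; -0.8500 -0.3564]
A−BK = [0.2000 -0.1333; 0.8000 -0.9949]
AᵀP(A−BK) = [2.1000 0.8500; 0.8500 0.3564]
P' = Q + AᵀP(A−BK) = [27.1000 -7.1500; -7.1500 4.3564]
tr(P') = 31.4564


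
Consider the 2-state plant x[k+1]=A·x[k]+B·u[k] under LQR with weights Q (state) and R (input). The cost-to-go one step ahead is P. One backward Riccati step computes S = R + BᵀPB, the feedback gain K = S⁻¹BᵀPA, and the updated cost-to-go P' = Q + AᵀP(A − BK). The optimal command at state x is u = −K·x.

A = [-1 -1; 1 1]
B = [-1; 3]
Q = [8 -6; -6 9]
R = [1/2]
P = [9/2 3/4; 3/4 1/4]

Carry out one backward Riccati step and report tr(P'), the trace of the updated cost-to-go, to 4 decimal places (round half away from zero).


BᵀP = [-2.2500 0.0000]
S = R + BᵀPB = [1/2] + [2.2500] = [2.7500]
BᵀPA = [2.2500 2.2500]
K = S⁻¹·BᵀPA = [0.8182 0.8182]
A−BK = [-0.1818 -0.1818; -1.4545 -1.4545]
AᵀP(A−BK) = [1.4091 1.4091; 1.4091 1.4091]
P' = Q + AᵀP(A−BK) = [9.4091 -4.5909; -4.5909 10.4091]
tr(P') = 19.8182

19.8182


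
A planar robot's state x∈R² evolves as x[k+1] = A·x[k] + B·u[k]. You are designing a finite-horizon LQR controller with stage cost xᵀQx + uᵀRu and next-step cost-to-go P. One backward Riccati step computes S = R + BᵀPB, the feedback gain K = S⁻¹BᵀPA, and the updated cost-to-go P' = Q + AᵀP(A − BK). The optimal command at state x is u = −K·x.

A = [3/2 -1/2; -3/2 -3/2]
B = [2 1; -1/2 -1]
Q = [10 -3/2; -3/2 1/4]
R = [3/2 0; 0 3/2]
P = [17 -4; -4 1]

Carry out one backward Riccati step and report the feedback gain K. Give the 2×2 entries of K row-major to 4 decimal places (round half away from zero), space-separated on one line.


0.6342 -0.0689 0.3919 0.0024

BᵀP = [36.0000 -8.5000; 21.0000 -5.0000]
S = R + BᵀPB = [3/2 0; 0 3/2] + [76.2500 44.5000; 44.5000 26.0000] = [77.7500 44.5000; 44.5000 27.5000]
BᵀPA = [66.7500 -5.2500; 39.0000 -3.0000]
K = S⁻¹·BᵀPA = [0.6342 -0.0689; 0.3919 0.0024]
A−BK = [-0.1603 -0.3646; -0.7910 -1.5321]
AᵀP(A−BK) = [0.8818 0.0053; 0.0053 0.1455]
P' = Q + AᵀP(A−BK) = [10.8818 -1.4947; -1.4947 0.3955]
tr(P') = 11.2773


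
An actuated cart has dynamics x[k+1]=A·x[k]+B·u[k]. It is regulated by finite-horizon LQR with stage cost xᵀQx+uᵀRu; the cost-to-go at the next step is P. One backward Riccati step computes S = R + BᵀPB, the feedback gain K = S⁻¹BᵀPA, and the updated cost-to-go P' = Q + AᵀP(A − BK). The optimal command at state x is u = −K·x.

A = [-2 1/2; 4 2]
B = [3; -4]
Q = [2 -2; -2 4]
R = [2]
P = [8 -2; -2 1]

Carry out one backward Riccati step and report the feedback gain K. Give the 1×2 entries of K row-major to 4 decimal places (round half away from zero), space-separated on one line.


-0.7536 -0.0290

BᵀP = [32.0000 -10.0000]
S = R + BᵀPB = [2] + [136.0000] = [138.0000]
BᵀPA = [-104.0000 -4.0000]
K = S⁻¹·BᵀPA = [-0.7536 -0.0290]
A−BK = [0.2609 0.5870; 0.9855 1.8841]
AᵀP(A−BK) = [1.6232 0.9855; 0.9855 1.8841]
P' = Q + AᵀP(A−BK) = [3.6232 -1.0145; -1.0145 5.8841]
tr(P') = 9.5072


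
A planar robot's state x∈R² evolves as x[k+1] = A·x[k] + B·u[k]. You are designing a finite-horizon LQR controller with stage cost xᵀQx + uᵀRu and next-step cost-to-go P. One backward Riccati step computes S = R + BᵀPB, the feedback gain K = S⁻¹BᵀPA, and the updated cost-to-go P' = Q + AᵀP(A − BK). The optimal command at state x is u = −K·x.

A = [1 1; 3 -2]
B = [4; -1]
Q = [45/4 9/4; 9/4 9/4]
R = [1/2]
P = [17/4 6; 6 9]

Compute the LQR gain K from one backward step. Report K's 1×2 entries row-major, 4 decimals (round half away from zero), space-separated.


BᵀP = [11.0000 15.0000]
S = R + BᵀPB = [1/2] + [29.0000] = [29.5000]
BᵀPA = [56.0000 -19.0000]
K = S⁻¹·BᵀPA = [1.8983 -0.6441]
A−BK = [-6.5932 3.5763; 4.8983 -2.6441]
AᵀP(A−BK) = [14.9449 -7.6822; -7.6822 4.0127]
P' = Q + AᵀP(A−BK) = [26.1949 -5.4322; -5.4322 6.2627]
tr(P') = 32.4576

1.8983 -0.6441


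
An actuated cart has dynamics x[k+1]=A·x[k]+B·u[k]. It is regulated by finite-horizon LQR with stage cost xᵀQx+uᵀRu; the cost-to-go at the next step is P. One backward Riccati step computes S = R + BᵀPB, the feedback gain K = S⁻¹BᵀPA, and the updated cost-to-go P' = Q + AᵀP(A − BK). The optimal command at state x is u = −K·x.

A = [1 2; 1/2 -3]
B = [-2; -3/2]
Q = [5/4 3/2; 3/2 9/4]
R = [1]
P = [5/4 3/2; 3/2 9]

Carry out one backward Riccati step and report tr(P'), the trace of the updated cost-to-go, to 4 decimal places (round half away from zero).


26.3156

BᵀP = [-4.7500 -16.5000]
S = R + BᵀPB = [1] + [34.2500] = [35.2500]
BᵀPA = [-13.0000 40.0000]
K = S⁻¹·BᵀPA = [-0.3688 1.1348]
A−BK = [0.2624 4.2695; -0.0532 -1.2979]
AᵀP(A−BK) = [0.2057 0.7518; 0.7518 22.6099]
P' = Q + AᵀP(A−BK) = [1.4557 2.2518; 2.2518 24.8599]
tr(P') = 26.3156


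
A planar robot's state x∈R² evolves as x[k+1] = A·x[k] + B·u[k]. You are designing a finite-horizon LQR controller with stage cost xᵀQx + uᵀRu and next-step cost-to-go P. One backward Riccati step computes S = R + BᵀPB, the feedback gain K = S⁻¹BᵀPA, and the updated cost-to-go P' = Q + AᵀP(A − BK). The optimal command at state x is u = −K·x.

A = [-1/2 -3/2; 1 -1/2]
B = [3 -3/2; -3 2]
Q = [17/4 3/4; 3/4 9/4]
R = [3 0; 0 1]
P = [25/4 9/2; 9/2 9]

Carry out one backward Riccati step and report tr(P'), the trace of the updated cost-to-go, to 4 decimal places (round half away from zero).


BᵀP = [5.2500 -13.5000; -0.3750 11.2500]
S = R + BᵀPB = [3 0; 0 1] + [56.2500 -34.8750; -34.8750 23.0625] = [59.2500 -34.8750; -34.8750 24.0625]
BᵀPA = [-16.1250 -1.1250; 11.4375 -5.0625]
K = S⁻¹·BᵀPA = [0.0519 -0.9722; 0.5506 -1.6195]
A−BK = [0.1701 -1.0125; 0.0546 -0.1777]
AᵀP(A−BK) = [0.6025 -2.5918; -2.5918 13.7699]
P' = Q + AᵀP(A−BK) = [4.8525 -1.8418; -1.8418 16.0199]
tr(P') = 20.8724

20.8724


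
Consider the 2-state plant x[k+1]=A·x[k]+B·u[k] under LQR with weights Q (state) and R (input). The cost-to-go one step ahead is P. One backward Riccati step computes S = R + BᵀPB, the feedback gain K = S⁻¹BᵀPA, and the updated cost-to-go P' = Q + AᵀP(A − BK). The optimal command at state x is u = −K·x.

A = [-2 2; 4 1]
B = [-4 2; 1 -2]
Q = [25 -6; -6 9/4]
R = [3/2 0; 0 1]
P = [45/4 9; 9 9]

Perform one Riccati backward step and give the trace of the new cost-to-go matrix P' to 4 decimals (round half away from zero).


BᵀP = [-36.0000 -27.0000; 4.5000 0.0000]
S = R + BᵀPB = [3/2 0; 0 1] + [117.0000 -18.0000; -18.0000 9.0000] = [118.5000 -18.0000; -18.0000 10.0000]
BᵀPA = [-36.0000 -99.0000; -9.0000 9.0000]
K = S⁻¹·BᵀPA = [-0.6063 -0.9617; -1.9913 -0.8310]
A−BK = [-0.4425 -0.1847; 0.6237 0.2997]
AᵀP(A−BK) = [5.2526 2.9007; 2.9007 2.2735]
P' = Q + AᵀP(A−BK) = [30.2526 -3.0993; -3.0993 4.5235]
tr(P') = 34.7761

34.7761


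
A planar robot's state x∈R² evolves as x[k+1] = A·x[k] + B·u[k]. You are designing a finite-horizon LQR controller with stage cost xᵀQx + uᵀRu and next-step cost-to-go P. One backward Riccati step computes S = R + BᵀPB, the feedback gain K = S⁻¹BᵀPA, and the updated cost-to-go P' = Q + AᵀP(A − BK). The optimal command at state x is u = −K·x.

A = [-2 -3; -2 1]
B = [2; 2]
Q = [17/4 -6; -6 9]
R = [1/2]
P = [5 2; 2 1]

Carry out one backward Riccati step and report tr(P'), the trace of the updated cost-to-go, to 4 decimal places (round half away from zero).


BᵀP = [14.0000 6.0000]
S = R + BᵀPB = [1/2] + [40.0000] = [40.5000]
BᵀPA = [-40.0000 -36.0000]
K = S⁻¹·BᵀPA = [-0.9877 -0.8889]
A−BK = [-0.0247 -1.2222; -0.0247 2.7778]
AᵀP(A−BK) = [0.4938 0.4444; 0.4444 2.0000]
P' = Q + AᵀP(A−BK) = [4.7438 -5.5556; -5.5556 11.0000]
tr(P') = 15.7438

15.7438


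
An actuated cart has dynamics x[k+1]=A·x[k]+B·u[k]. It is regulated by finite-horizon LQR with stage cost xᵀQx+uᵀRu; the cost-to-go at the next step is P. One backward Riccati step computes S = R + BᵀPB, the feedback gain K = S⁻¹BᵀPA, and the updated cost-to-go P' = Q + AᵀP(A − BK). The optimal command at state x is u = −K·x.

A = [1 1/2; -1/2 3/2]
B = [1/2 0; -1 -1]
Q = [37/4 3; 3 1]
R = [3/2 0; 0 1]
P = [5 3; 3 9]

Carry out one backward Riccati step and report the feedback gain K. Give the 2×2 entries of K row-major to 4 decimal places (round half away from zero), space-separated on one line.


0.6800 -0.0800 -0.3600 -1.4400

BᵀP = [-0.5000 -7.5000; -3.0000 -9.0000]
S = R + BᵀPB = [3/2 0; 0 1] + [7.2500 7.5000; 7.5000 9.0000] = [8.7500 7.5000; 7.5000 10.0000]
BᵀPA = [3.2500 -11.5000; 1.5000 -15.0000]
K = S⁻¹·BᵀPA = [0.6800 -0.0800; -0.3600 -1.4400]
A−BK = [0.6600 0.5400; -0.1800 -0.0200]
AᵀP(A−BK) = [2.5800 1.9200; 1.9200 3.4800]
P' = Q + AᵀP(A−BK) = [11.8300 4.9200; 4.9200 4.4800]
tr(P') = 16.3100


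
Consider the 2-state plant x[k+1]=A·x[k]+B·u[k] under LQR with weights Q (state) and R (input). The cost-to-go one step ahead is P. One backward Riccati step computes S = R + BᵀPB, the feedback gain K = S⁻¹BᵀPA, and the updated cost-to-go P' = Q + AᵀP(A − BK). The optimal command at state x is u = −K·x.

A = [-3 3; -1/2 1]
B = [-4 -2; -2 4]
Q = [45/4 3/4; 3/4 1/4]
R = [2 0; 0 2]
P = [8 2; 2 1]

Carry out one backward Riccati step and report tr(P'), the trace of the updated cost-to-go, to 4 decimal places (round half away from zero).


13.4007

BᵀP = [-36.0000 -10.0000; -8.0000 0.0000]
S = R + BᵀPB = [2 0; 0 2] + [164.0000 32.0000; 32.0000 16.0000] = [166.0000 32.0000; 32.0000 18.0000]
BᵀPA = [113.0000 -118.0000; 24.0000 -24.0000]
K = S⁻¹·BᵀPA = [0.6446 -0.6904; 0.1874 -0.1059]
A−BK = [-0.0468 0.0265; 0.0397 0.0428]
AᵀP(A−BK) = [0.9129 -0.9399; -0.9399 0.9878]
P' = Q + AᵀP(A−BK) = [12.1629 -0.1899; -0.1899 1.2378]
tr(P') = 13.4007


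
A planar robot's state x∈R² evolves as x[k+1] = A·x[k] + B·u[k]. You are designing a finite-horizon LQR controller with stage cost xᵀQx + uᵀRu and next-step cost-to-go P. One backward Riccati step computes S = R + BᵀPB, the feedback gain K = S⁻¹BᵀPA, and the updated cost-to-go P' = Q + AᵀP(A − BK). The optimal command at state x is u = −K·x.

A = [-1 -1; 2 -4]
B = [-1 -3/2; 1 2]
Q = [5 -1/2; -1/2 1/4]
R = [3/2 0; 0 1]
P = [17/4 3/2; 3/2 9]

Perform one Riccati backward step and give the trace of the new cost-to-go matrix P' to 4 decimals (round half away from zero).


BᵀP = [-2.7500 7.5000; -3.3750 15.7500]
S = R + BᵀPB = [3/2 0; 0 1] + [10.2500 19.1250; 19.1250 36.5625] = [11.7500 19.1250; 19.1250 37.5625]
BᵀPA = [17.7500 -27.2500; 34.8750 -59.6250]
K = S⁻¹·BᵀPA = [-0.0033 1.5444; 0.9301 -2.3737]
A−BK = [0.3919 -3.0161; 0.1430 -0.7970]
AᵀP(A−BK) = [1.8702 -9.3807; -9.3807 60.8036]
P' = Q + AᵀP(A−BK) = [6.8702 -9.8807; -9.8807 61.0536]
tr(P') = 67.9238

67.9238


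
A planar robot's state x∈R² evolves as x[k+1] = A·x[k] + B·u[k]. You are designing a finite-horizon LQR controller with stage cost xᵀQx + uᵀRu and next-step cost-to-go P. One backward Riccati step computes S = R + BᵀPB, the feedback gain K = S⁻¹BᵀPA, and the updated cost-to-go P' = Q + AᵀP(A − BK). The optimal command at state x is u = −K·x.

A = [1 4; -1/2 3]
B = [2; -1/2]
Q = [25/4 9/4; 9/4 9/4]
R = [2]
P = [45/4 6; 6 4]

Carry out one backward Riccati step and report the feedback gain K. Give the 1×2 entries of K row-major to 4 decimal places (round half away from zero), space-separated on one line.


0.4028 3.0000

BᵀP = [19.5000 10.0000]
S = R + BᵀPB = [2] + [34.0000] = [36.0000]
BᵀPA = [14.5000 108.0000]
K = S⁻¹·BᵀPA = [0.4028 3.0000]
A−BK = [0.1944 -2.0000; -0.2986 4.5000]
AᵀP(A−BK) = [0.4097 1.5000; 1.5000 36.0000]
P' = Q + AᵀP(A−BK) = [6.6597 3.7500; 3.7500 38.2500]
tr(P') = 44.9097


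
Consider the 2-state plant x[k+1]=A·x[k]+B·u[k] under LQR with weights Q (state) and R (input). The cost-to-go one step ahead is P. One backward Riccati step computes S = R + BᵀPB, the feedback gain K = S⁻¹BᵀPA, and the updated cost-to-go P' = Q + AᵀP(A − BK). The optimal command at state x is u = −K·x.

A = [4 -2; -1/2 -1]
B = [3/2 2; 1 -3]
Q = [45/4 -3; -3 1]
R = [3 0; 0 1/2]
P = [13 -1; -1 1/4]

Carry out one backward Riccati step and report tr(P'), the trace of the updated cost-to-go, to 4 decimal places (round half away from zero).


17.6456

BᵀP = [18.5000 -1.2500; 29.0000 -2.7500]
S = R + BᵀPB = [3 0; 0 1/2] + [26.5000 40.7500; 40.7500 66.2500] = [29.5000 40.7500; 40.7500 66.7500]
BᵀPA = [74.6250 -35.7500; 117.3750 -55.2500]
K = S⁻¹·BᵀPA = [0.6423 -0.4371; 1.3663 -0.5609]
A−BK = [0.3039 -0.2226; 2.9567 -2.2455]
AᵀP(A−BK) = [3.7601 -2.4241; -2.4241 1.6355]
P' = Q + AᵀP(A−BK) = [15.0101 -5.4241; -5.4241 2.6355]
tr(P') = 17.6456


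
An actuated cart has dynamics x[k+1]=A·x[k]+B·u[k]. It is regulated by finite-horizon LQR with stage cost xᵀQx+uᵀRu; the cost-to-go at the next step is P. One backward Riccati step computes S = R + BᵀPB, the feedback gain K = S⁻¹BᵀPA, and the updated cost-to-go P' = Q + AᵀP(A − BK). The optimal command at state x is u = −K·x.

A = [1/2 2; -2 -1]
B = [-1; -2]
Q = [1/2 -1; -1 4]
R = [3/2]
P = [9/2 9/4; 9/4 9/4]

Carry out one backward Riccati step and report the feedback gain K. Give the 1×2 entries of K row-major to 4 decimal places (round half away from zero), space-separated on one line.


0.3750 -0.4688

BᵀP = [-9.0000 -6.7500]
S = R + BᵀPB = [3/2] + [22.5000] = [24.0000]
BᵀPA = [9.0000 -11.2500]
K = S⁻¹·BᵀPA = [0.3750 -0.4688]
A−BK = [0.8750 1.5313; -1.2500 -1.9375]
AᵀP(A−BK) = [2.2500 3.0938; 3.0938 5.9766]
P' = Q + AᵀP(A−BK) = [2.7500 2.0938; 2.0938 9.9766]
tr(P') = 12.7266


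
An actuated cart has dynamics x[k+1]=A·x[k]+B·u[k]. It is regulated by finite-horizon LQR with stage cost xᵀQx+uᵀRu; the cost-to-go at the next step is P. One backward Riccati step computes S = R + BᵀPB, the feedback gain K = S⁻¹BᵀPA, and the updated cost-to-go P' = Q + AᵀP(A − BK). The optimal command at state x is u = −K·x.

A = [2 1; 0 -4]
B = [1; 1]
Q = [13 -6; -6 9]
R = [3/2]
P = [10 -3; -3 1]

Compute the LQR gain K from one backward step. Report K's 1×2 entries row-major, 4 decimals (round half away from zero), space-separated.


2.1538 2.3077

BᵀP = [7.0000 -2.0000]
S = R + BᵀPB = [3/2] + [5.0000] = [6.5000]
BᵀPA = [14.0000 15.0000]
K = S⁻¹·BᵀPA = [2.1538 2.3077]
A−BK = [-0.1538 -1.3077; -2.1538 -6.3077]
AᵀP(A−BK) = [9.8462 11.6923; 11.6923 15.3846]
P' = Q + AᵀP(A−BK) = [22.8462 5.6923; 5.6923 24.3846]
tr(P') = 47.2308


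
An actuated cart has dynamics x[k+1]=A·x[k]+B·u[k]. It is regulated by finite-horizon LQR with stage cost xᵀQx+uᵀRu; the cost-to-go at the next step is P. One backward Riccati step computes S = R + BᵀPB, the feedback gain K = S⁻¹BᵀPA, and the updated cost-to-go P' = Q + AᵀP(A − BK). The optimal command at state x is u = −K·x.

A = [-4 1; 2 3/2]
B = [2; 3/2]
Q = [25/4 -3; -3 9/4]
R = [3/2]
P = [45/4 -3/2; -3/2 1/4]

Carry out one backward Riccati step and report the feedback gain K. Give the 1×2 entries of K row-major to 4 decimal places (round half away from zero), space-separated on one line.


BᵀP = [20.2500 -2.6250]
S = R + BᵀPB = [3/2] + [36.5625] = [38.0625]
BᵀPA = [-86.2500 16.3125]
K = S⁻¹·BᵀPA = [-2.2660 0.4286]
A−BK = [0.5320 0.1429; 5.3990 0.8571]
AᵀP(A−BK) = [9.5567 -1.2857; -1.2857 0.3214]
P' = Q + AᵀP(A−BK) = [15.8067 -4.2857; -4.2857 2.5714]
tr(P') = 18.3781

-2.2660 0.4286


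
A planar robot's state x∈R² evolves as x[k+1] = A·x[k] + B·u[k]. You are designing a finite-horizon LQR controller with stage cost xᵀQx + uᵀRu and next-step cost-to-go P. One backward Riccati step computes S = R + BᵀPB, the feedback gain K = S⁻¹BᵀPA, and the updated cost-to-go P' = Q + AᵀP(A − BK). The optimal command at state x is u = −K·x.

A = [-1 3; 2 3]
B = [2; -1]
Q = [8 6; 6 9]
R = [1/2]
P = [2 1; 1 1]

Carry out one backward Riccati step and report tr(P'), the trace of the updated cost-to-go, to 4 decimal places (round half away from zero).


37.6364

BᵀP = [3.0000 1.0000]
S = R + BᵀPB = [1/2] + [5.0000] = [5.5000]
BᵀPA = [-1.0000 12.0000]
K = S⁻¹·BᵀPA = [-0.1818 2.1818]
A−BK = [-0.6364 -1.3636; 1.8182 5.1818]
AᵀP(A−BK) = [1.8182 5.1818; 5.1818 18.8182]
P' = Q + AᵀP(A−BK) = [9.8182 11.1818; 11.1818 27.8182]
tr(P') = 37.6364


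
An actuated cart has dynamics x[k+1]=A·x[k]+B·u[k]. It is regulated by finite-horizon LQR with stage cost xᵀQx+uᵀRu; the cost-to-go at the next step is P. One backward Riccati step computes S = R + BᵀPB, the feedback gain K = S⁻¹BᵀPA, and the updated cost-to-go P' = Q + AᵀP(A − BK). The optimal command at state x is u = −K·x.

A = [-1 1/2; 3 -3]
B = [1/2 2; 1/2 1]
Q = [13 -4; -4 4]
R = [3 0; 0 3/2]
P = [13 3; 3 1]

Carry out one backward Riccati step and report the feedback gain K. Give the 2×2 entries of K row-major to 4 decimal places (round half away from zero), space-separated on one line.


0.0529 -0.0769 -0.1346 -0.0769

BᵀP = [8.0000 2.0000; 29.0000 7.0000]
S = R + BᵀPB = [3 0; 0 3/2] + [5.0000 18.0000; 18.0000 65.0000] = [8.0000 18.0000; 18.0000 66.5000]
BᵀPA = [-2.0000 -2.0000; -8.0000 -6.5000]
K = S⁻¹·BᵀPA = [0.0529 -0.0769; -0.1346 -0.0769]
A−BK = [-0.7572 0.6923; 3.1082 -2.8846]
AᵀP(A−BK) = [3.0288 -2.7692; -2.7692 2.5962]
P' = Q + AᵀP(A−BK) = [16.0288 -6.7692; -6.7692 6.5962]
tr(P') = 22.6250


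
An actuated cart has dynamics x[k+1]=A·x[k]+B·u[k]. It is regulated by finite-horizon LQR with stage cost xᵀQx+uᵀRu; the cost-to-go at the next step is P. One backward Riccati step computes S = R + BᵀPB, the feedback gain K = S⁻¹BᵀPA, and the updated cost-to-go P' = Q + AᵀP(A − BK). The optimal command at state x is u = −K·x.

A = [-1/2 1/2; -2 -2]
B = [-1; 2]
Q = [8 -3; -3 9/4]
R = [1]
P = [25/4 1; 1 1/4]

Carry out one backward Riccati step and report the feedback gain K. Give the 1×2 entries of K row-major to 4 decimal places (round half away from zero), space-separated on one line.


BᵀP = [-4.2500 -0.5000]
S = R + BᵀPB = [1] + [3.2500] = [4.2500]
BᵀPA = [3.1250 -1.1250]
K = S⁻¹·BᵀPA = [0.7353 -0.2647]
A−BK = [0.2353 0.2353; -3.4706 -1.4706]
AᵀP(A−BK) = [2.2647 0.2647; 0.2647 0.2647]
P' = Q + AᵀP(A−BK) = [10.2647 -2.7353; -2.7353 2.5147]
tr(P') = 12.7794

0.7353 -0.2647


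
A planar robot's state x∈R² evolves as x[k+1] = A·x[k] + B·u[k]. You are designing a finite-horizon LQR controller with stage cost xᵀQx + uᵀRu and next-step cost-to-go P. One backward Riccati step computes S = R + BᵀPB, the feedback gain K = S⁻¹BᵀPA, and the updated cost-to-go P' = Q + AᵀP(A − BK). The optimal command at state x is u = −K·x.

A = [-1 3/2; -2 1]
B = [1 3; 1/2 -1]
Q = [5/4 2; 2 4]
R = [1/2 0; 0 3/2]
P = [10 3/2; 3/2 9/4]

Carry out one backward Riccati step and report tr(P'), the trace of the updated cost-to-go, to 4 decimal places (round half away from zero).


BᵀP = [10.7500 2.6250; 28.5000 2.2500]
S = R + BᵀPB = [1/2 0; 0 3/2] + [12.0625 29.6250; 29.6250 83.2500] = [12.5625 29.6250; 29.6250 84.7500]
BᵀPA = [-16.0000 18.7500; -33.0000 45.0000]
K = S⁻¹·BᵀPA = [-2.0231 1.3684; 0.3178 0.0526]
A−BK = [0.0697 -0.0263; -0.6707 0.3684]
AᵀP(A−BK) = [3.1183 -1.8684; -1.8684 1.2237]
P' = Q + AᵀP(A−BK) = [4.3683 0.1316; 0.1316 5.2237]
tr(P') = 9.5920

9.5920


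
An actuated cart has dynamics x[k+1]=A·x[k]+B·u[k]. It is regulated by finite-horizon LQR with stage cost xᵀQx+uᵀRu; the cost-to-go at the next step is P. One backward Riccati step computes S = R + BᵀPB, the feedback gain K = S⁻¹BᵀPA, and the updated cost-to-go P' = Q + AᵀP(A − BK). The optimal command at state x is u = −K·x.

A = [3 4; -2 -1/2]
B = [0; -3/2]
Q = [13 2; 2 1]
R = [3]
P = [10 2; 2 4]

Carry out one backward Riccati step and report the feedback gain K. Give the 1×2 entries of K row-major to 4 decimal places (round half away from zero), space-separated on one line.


BᵀP = [-3.0000 -6.0000]
S = R + BᵀPB = [3] + [9.0000] = [12.0000]
BᵀPA = [3.0000 -9.0000]
K = S⁻¹·BᵀPA = [0.2500 -0.7500]
A−BK = [3.0000 4.0000; -1.6250 -1.6250]
AᵀP(A−BK) = [81.2500 107.2500; 107.2500 146.2500]
P' = Q + AᵀP(A−BK) = [94.2500 109.2500; 109.2500 147.2500]
tr(P') = 241.5000

0.2500 -0.7500


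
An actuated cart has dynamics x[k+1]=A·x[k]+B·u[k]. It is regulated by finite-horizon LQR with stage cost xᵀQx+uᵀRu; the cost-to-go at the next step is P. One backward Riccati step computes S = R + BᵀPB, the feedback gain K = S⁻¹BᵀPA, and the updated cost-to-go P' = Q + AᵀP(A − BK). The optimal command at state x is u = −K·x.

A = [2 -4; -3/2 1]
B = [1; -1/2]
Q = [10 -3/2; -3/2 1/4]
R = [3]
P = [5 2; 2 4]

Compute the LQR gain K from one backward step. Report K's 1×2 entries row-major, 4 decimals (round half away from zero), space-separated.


1.1429 -2.2857

BᵀP = [4.0000 0.0000]
S = R + BᵀPB = [3] + [4.0000] = [7.0000]
BᵀPA = [8.0000 -16.0000]
K = S⁻¹·BᵀPA = [1.1429 -2.2857]
A−BK = [0.8571 -1.7143; -0.9286 -0.1429]
AᵀP(A−BK) = [7.8571 -11.7143; -11.7143 31.4286]
P' = Q + AᵀP(A−BK) = [17.8571 -13.2143; -13.2143 31.6786]
tr(P') = 49.5357


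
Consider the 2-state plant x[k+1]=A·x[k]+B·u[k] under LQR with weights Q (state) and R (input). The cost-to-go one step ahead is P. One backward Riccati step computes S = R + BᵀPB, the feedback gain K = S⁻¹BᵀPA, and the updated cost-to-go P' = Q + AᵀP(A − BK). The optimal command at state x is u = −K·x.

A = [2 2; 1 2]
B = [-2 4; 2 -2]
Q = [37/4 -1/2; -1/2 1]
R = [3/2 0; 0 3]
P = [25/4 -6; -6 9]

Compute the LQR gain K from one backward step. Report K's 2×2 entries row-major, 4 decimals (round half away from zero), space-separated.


BᵀP = [-24.5000 30.0000; 37.0000 -42.0000]
S = R + BᵀPB = [3/2 0; 0 3] + [109.0000 -158.0000; -158.0000 232.0000] = [110.5000 -158.0000; -158.0000 235.0000]
BᵀPA = [-19.0000 11.0000; 32.0000 -10.0000]
K = S⁻¹·BᵀPA = [0.5889 1.0015; 0.5321 0.6308]
A−BK = [1.0493 1.4798; 0.8864 1.2586]
AᵀP(A−BK) = [4.1614 5.8430; 5.8430 8.2915]
P' = Q + AᵀP(A−BK) = [13.4114 5.3430; 5.3430 9.2915]
tr(P') = 22.7029

0.5889 1.0015 0.5321 0.6308


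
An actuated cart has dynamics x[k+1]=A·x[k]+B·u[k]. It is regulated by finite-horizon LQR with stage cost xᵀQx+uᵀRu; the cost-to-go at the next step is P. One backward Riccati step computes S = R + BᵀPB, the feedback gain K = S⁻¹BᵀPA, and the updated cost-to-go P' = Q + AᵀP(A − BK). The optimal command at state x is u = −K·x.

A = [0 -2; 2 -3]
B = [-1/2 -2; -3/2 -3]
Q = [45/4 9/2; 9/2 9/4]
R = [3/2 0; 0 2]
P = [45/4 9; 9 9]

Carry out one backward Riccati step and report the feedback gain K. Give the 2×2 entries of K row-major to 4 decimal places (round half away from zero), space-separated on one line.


-0.4094 0.3903 -0.2213 0.8390

BᵀP = [-19.1250 -18.0000; -49.5000 -45.0000]
S = R + BᵀPB = [3/2 0; 0 2] + [36.5625 92.2500; 92.2500 234.0000] = [38.0625 92.2500; 92.2500 236.0000]
BᵀPA = [-36.0000 92.2500; -90.0000 234.0000]
K = S⁻¹·BᵀPA = [-0.4094 0.3903; -0.2213 0.8390]
A−BK = [-0.6474 -0.1269; 0.7219 0.1023]
AᵀP(A−BK) = [1.3423 -0.4427; -0.4427 1.6779]
P' = Q + AᵀP(A−BK) = [12.5923 4.0573; 4.0573 3.9279]
tr(P') = 16.5202
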